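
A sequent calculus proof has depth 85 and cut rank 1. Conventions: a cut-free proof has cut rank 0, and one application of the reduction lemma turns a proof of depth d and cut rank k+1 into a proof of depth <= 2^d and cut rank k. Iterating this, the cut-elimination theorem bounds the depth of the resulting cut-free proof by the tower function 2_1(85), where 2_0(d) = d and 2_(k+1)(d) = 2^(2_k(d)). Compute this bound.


Each rank reduction sends depth d to at most 2^d; cut rank r needs r reductions.
2_0(85) = 85
2_1(85) = 2^85 = 38685626227668133590597632
Cut-free depth bound = 38685626227668133590597632

38685626227668133590597632


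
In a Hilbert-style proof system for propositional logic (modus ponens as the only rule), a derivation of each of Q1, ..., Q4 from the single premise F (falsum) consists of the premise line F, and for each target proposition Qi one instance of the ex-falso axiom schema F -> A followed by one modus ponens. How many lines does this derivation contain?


Ex falso, line by line:
- 1 premise line (F)
- 4 targets, each needing 1 axiom instance (F -> Qi) + 1 MP = 2 lines: 2 * 4 = 8
Total = 1 + 8 = 9 lines.

9


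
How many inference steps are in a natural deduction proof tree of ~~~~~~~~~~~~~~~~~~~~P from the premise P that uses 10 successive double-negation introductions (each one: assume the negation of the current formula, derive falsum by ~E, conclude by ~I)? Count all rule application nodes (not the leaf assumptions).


Each double-negation introduction (from C infer ~~C) uses 2 inference nodes: one ~E (C and ~C give falsum) and one ~I (discharge ~C).
10 double negations = 10 * 2 = 20 inference nodes.

20


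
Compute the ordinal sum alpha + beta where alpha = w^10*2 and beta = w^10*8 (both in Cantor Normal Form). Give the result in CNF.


Ordinal addition w^10*2 + w^10*8:
Both terms have the same exponent 10.
w^e*c + w^e*d = w^e*(c+d).
Result = w^10*(2+8) = w^10*10

w^10*10


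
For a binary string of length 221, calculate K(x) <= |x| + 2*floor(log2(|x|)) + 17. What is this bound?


floor(log2(221)) = 7
2 * 7 = 14
K(x) <= 221 + 14 + 17 = 252

252


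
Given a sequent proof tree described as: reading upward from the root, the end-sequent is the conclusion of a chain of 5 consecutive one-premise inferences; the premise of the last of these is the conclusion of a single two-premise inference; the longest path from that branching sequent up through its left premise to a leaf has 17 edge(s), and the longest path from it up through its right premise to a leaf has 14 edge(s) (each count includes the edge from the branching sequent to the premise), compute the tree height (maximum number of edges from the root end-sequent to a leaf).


Longest path through the left premise: 17 edges (measured from the branching sequent)
Longest path through the right premise: 14 edges
Height of the subtree rooted at the branching sequent: max(17, 14) = 17
The branching sequent sits 5 edges above the root (the chain of one-premise inferences), so height = 17 + 5 = 22

22


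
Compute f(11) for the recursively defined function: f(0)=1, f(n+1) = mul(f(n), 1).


f(0) = 1
f(1) = mul(f(0), 1) = mul(1, 1) = 1
f(2) = mul(f(1), 1) = mul(1, 1) = 1
f(3) = mul(f(2), 1) = mul(1, 1) = 1
f(4) = mul(f(3), 1) = mul(1, 1) = 1
f(5) = mul(f(4), 1) = mul(1, 1) = 1
f(6) = mul(f(5), 1) = mul(1, 1) = 1
f(7) = mul(f(6), 1) = mul(1, 1) = 1
f(8) = mul(f(7), 1) = mul(1, 1) = 1
f(9) = mul(f(8), 1) = mul(1, 1) = 1
f(10) = mul(f(9), 1) = mul(1, 1) = 1
f(11) = mul(f(10), 1) = mul(1, 1) = 1


1


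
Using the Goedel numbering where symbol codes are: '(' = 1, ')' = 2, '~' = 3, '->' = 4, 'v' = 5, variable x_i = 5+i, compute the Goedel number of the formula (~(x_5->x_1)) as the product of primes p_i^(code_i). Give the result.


Formula: (~(x_5->x_1))
Symbol codes: [1, 3, 1, 10, 4, 6, 2, 2]
Primes: [2, 3, 5, 7, 11, 13, 17, 19]
p_1^1 = 2^1 = 2
p_2^3 = 3^3 = 27
p_3^1 = 5^1 = 5
p_4^10 = 7^10 = 282475249
p_5^4 = 11^4 = 14641
p_6^6 = 13^6 = 4826809
p_7^2 = 17^2 = 289
p_8^2 = 19^2 = 361
Product = 562315511149376635373953230

562315511149376635373953230


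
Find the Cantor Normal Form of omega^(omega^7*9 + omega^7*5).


omega^(omega^7*9 + omega^7*5):
Both terms of the exponent have the same exponent 7, so they merge: omega^7*9 + omega^7*5 = omega^7*(9+5) = omega^7*14.
omega raised to a CNF ordinal is a single CNF term: Result = omega^(omega^7*14)

omega^(omega^7*14)


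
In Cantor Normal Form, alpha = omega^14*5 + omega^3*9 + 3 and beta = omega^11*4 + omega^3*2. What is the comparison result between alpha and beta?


Compare term by term from highest exponent:
alpha = omega^14*5 + omega^3*9 + 3
beta = omega^11*4 + omega^3*2
Term 1: alpha has omega^14*5, beta has omega^11*4
Term 2: alpha has omega^3*9, beta has omega^3*2
Term 3: alpha has omega^0*3, beta has omega^0*0
Result: alpha > beta

alpha > beta


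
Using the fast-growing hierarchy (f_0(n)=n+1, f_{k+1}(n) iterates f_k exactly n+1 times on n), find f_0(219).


f_0(219) = 219 + 1 = 220

220


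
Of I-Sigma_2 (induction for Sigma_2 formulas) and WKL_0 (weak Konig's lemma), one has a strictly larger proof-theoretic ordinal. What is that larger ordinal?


Proof-theoretic ordinal of I-Sigma_2 (induction for Sigma_2 formulas): omega^(omega^omega)
Proof-theoretic ordinal of WKL_0 (weak Konig's lemma): omega^omega
Comparing: omega^omega < omega^(omega^omega).
The larger ordinal is omega^(omega^omega) (from I-Sigma_2 (induction for Sigma_2 formulas)).

omega^(omega^omega)


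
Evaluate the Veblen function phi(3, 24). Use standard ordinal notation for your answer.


phi(3, 24):
phi(3, beta) = eta_beta (the beta-th eta number, fixed point of zeta).
phi(3, 24) = eta_24

eta_24


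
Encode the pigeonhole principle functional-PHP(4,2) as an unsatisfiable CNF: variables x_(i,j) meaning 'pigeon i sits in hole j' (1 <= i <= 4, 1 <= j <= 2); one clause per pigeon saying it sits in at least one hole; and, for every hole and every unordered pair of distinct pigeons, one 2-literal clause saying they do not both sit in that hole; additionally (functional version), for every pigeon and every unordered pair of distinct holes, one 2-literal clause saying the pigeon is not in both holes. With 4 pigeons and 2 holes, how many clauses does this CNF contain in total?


functional-PHP(4,2): 4 pigeons, 2 holes, 4*2 = 8 variables.
- pigeon clauses: one per pigeon -> 4 clauses
- hole clauses: 2 holes * C(4,2) = 2 * 6 -> 12 clauses
- functional clauses: 4 pigeons * C(2,2) = 4 * 1 -> 4 clauses
Total clauses = 4 + 12 + 4 = 20

20


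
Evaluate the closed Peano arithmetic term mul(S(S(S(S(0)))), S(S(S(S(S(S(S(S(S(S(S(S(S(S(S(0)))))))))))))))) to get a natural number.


mul(S^4(0), S^15(0)):
S^4(0) = 4
S^15(0) = 15
4 * 15 = 60

60


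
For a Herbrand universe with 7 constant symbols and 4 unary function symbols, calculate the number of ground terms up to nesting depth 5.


Herbrand terms by depth:
Depth 0: 7 constants
Depth 1: 28 new terms (running total: 35)
Depth 2: 112 new terms (running total: 147)
Depth 3: 448 new terms (running total: 595)
Depth 4: 1792 new terms (running total: 2387)
Depth 5: 7168 new terms (running total: 9555)
Total distinct ground terms = 9555

9555


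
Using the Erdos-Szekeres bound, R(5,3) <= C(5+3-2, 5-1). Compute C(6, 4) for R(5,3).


R(5,3) <= C(5+3-2, 5-1) = C(6, 4)
C(6, 4) = 6! / (4! * 2!)
= 15

15


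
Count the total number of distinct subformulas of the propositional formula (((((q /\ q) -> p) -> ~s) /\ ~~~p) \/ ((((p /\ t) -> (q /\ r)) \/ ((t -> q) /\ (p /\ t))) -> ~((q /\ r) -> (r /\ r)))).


Formula: (((((q /\ q) -> p) -> ~s) /\ ~~~p) \/ ((((p /\ t) -> (q /\ r)) \/ ((t -> q) /\ (p /\ t))) -> ~((q /\ r) -> (r /\ r))))
Subformulas found:
  1. r
  2. q
  3. s
  4. t
  5. p
  6. ~p
  7. ~s
  8. ~~p
  9. ~~~p
  10. (q /\ r)
  11. (t -> q)
  12. (r /\ r)
  13. (q /\ q)
  14. (p /\ t)
  15. ((q /\ q) -> p)
  16. ((p /\ t) -> (q /\ r))
  17. ((t -> q) /\ (p /\ t))
  18. ((q /\ r) -> (r /\ r))
  19. ~((q /\ r) -> (r /\ r))
  20. (((q /\ q) -> p) -> ~s)
  21. ((((q /\ q) -> p) -> ~s) /\ ~~~p)
  22. (((p /\ t) -> (q /\ r)) \/ ((t -> q) /\ (p /\ t)))
  23. ((((p /\ t) -> (q /\ r)) \/ ((t -> q) /\ (p /\ t))) -> ~((q /\ r) -> (r /\ r)))
  24. (((((q /\ q) -> p) -> ~s) /\ ~~~p) \/ ((((p /\ t) -> (q /\ r)) \/ ((t -> q) /\ (p /\ t))) -> ~((q /\ r) -> (r /\ r))))
Total distinct subformulas = 24

24


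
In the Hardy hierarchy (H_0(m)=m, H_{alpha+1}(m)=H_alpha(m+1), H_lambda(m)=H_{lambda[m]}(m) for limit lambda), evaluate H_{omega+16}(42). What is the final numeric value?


H_{omega+16}(42):
Unwind the 16 successor steps: H_{omega+16}(42) = H_omega(42+16) = H_omega(58).
H_omega(m) = H_m(m) = m + m = 2m.
Result = 2 * 58 = 116

116


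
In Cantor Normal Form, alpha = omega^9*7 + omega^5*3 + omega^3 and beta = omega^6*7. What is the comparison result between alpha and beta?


Compare term by term from highest exponent:
alpha = omega^9*7 + omega^5*3 + omega^3
beta = omega^6*7
Term 1: alpha has omega^9*7, beta has omega^6*7
Term 2: alpha has omega^5*3, beta has omega^0*0
Term 3: alpha has omega^3*1, beta has omega^0*0
Result: alpha > beta

alpha > beta


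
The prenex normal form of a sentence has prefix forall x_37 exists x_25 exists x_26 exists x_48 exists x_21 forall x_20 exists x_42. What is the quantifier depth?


Quantifier prefix has 7 quantifier symbols.
Quantifier depth = 7

7


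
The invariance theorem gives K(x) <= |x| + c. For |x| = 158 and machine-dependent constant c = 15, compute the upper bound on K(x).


K(x) <= |x| + c = 158 + 15 = 173

173


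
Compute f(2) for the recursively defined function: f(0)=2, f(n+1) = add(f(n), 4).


f(0) = 2
f(1) = add(f(0), 4) = add(2, 4) = 6
f(2) = add(f(1), 4) = add(6, 4) = 10


10


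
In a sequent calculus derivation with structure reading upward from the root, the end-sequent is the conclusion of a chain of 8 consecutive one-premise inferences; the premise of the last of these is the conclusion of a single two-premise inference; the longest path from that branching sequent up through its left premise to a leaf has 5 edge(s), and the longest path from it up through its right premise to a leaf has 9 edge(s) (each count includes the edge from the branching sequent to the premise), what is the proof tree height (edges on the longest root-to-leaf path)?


Longest path through the left premise: 5 edges (measured from the branching sequent)
Longest path through the right premise: 9 edges
Height of the subtree rooted at the branching sequent: max(5, 9) = 9
The branching sequent sits 8 edges above the root (the chain of one-premise inferences), so height = 9 + 8 = 17

17


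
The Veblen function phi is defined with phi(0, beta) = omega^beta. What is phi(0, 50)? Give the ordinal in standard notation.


phi(0, 50):
phi(0, beta) = omega^beta by definition.
phi(0, 50) = omega^50

omega^50


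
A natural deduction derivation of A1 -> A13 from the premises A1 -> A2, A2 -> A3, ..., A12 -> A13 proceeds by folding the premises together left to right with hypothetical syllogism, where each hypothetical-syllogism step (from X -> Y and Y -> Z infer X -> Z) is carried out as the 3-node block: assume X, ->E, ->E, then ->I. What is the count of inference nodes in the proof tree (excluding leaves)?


There are 12 premises in the chain. The first HS step combines premises 1 and 2; each further premise needs one more HS step.
So 12 premises require 12 - 1 = 11 hypothetical-syllogism steps.
Each HS step uses 3 inference nodes (->E, ->E, ->I).
11 * 3 = 33 total inference nodes.

33


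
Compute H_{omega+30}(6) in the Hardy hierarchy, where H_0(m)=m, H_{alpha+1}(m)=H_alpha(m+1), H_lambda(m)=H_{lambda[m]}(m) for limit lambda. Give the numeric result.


H_{omega+30}(6):
Unwind the 30 successor steps: H_{omega+30}(6) = H_omega(6+30) = H_omega(36).
H_omega(m) = H_m(m) = m + m = 2m.
Result = 2 * 36 = 72

72


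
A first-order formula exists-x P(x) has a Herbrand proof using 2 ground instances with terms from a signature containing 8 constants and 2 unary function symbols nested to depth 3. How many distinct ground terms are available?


Herbrand terms by depth:
Depth 0: 8 constants
Depth 1: 16 new terms (running total: 24)
Depth 2: 32 new terms (running total: 56)
Depth 3: 64 new terms (running total: 120)
Total distinct ground terms = 120

120


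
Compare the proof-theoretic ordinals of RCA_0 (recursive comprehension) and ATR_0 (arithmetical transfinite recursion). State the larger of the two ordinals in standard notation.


Proof-theoretic ordinal of RCA_0 (recursive comprehension): omega^omega
Proof-theoretic ordinal of ATR_0 (arithmetical transfinite recursion): Gamma_0
Comparing: omega^omega < Gamma_0.
The larger ordinal is Gamma_0 (from ATR_0 (arithmetical transfinite recursion)).

Gamma_0


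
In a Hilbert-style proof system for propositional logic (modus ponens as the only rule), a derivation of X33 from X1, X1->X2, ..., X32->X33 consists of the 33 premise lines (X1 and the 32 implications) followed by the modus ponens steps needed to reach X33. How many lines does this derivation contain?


We have 33 premise lines: X1 and 32 implications.
Each implication is detached once by MP, giving 32 MP lines.
33 premise lines + 32 MP lines = 65 total lines.

65


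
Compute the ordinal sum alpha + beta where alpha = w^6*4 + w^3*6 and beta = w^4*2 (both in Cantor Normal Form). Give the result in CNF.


Ordinal addition (w^6*4 + w^3*6) + w^4*2:
alpha's leading term has exponent 6 > beta's exponent 4, so it survives.
alpha's tail term has exponent 3 < beta's exponent 4, so it is absorbed by beta.
In ordinal addition, any term followed by a strictly larger-exponent term is absorbed.
Result = w^6*4 + w^4*2

w^6*4 + w^4*2


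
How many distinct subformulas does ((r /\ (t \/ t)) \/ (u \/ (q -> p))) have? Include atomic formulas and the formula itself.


Formula: ((r /\ (t \/ t)) \/ (u \/ (q -> p)))
Subformulas found:
  1. q
  2. u
  3. r
  4. t
  5. p
  6. (t \/ t)
  7. (q -> p)
  8. (u \/ (q -> p))
  9. (r /\ (t \/ t))
  10. ((r /\ (t \/ t)) \/ (u \/ (q -> p)))
Total distinct subformulas = 10

10


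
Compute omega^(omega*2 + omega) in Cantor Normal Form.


omega^(omega*2 + omega):
Both terms of the exponent have the same exponent 1, so they merge: omega*2 + omega = omega*(2+1) = omega*3.
omega raised to a CNF ordinal is a single CNF term: Result = omega^(omega*3)

omega^(omega*3)


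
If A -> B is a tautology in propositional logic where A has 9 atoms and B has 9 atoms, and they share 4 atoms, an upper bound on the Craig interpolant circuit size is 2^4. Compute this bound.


Shared atoms = 4
Craig interpolant size bound = 2^4
= 16

16


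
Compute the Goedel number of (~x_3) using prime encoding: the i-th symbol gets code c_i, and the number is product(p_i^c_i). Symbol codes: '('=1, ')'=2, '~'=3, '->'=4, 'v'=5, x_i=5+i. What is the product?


Formula: (~x_3)
Symbol codes: [1, 3, 8, 2]
Primes: [2, 3, 5, 7]
p_1^1 = 2^1 = 2
p_2^3 = 3^3 = 27
p_3^8 = 5^8 = 390625
p_4^2 = 7^2 = 49
Product = 1033593750

1033593750


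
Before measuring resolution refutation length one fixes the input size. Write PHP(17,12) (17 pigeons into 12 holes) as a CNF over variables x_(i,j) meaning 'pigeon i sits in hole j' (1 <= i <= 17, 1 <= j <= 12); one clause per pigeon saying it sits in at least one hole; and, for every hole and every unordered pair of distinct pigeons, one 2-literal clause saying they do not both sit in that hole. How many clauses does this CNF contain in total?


PHP(17,12): 17 pigeons, 12 holes, 17*12 = 204 variables.
- pigeon clauses: one per pigeon -> 17 clauses
- hole clauses: 12 holes * C(17,2) = 12 * 136 -> 1632 clauses
Total clauses = 17 + 1632 = 1649

1649


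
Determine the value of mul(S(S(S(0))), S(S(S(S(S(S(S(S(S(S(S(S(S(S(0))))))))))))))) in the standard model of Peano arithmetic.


mul(S^3(0), S^14(0)):
S^3(0) = 3
S^14(0) = 14
3 * 14 = 42

42


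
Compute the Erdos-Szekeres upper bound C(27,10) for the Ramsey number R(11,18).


R(11,18) <= C(11+18-2, 11-1) = C(27, 10)
C(27, 10) = 27! / (10! * 17!)
= 8436285

8436285


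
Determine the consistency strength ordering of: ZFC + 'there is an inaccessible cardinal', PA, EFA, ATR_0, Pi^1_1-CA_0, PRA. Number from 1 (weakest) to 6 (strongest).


Ordering by consistency strength:
1. EFA
2. PRA
3. PA
4. ATR_0
5. Pi^1_1-CA_0
6. ZFC + 'there is an inaccessible cardinal'


ZFC + 'there is an inaccessible cardinal'=6, PA=3, EFA=1, ATR_0=4, Pi^1_1-CA_0=5, PRA=2


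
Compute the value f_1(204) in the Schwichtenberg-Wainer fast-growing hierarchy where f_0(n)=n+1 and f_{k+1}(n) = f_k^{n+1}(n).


f_1(204) = f_0^205(204)
f_0 adds 1 each time, applied 205 times.
f_1(204) = 204 + 205 = 409

409


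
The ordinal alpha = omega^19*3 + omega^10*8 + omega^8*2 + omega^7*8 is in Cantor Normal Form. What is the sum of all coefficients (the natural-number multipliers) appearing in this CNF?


CNF: omega^19*3 + omega^10*8 + omega^8*2 + omega^7*8
Coefficients: 3 + 8 + 2 + 8 = 21

21


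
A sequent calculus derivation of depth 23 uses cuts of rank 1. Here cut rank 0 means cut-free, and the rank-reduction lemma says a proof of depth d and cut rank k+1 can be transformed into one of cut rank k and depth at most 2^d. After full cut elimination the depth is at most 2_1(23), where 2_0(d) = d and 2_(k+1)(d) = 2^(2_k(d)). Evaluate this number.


Each rank reduction sends depth d to at most 2^d; cut rank r needs r reductions.
2_0(23) = 23
2_1(23) = 2^23 = 8388608
Cut-free depth bound = 8388608

8388608


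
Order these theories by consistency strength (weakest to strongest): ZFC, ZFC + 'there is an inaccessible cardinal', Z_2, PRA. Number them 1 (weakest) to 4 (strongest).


Ordering by consistency strength:
1. PRA
2. Z_2
3. ZFC
4. ZFC + 'there is an inaccessible cardinal'


ZFC=3, ZFC + 'there is an inaccessible cardinal'=4, Z_2=2, PRA=1


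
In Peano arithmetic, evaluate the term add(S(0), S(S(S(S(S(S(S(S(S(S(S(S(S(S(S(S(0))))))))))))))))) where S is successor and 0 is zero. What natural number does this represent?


add(S^1(0), S^16(0)):
S^1(0) = 1
S^16(0) = 16
1 + 16 = 17

17


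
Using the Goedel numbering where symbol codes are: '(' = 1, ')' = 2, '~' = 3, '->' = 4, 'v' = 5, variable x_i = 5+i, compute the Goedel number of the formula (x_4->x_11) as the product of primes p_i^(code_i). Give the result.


Formula: (x_4->x_11)
Symbol codes: [1, 9, 4, 16, 2]
Primes: [2, 3, 5, 7, 11]
p_1^1 = 2^1 = 2
p_2^9 = 3^9 = 19683
p_3^4 = 5^4 = 625
p_4^16 = 7^16 = 33232930569601
p_5^2 = 11^2 = 121
Product = 98936220575720293053750

98936220575720293053750


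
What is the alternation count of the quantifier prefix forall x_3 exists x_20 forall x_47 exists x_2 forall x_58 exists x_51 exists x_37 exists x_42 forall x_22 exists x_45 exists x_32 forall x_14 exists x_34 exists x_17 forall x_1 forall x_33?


Walk the prefix and count type changes:
  position 1: forall -> exists <-- alternation
  position 2: exists -> forall <-- alternation
  position 3: forall -> exists <-- alternation
  position 4: exists -> forall <-- alternation
  position 5: forall -> exists <-- alternation
  position 6: exists -> exists
  position 7: exists -> exists
  position 8: exists -> forall <-- alternation
  position 9: forall -> exists <-- alternation
  position 10: exists -> exists
  position 11: exists -> forall <-- alternation
  position 12: forall -> exists <-- alternation
  position 13: exists -> exists
  position 14: exists -> forall <-- alternation
  position 15: forall -> forall
Total alternations = 10

10


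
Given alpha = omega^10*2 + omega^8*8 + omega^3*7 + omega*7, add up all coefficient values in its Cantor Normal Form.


CNF: omega^10*2 + omega^8*8 + omega^3*7 + omega*7
Coefficients: 2 + 8 + 7 + 7 = 24

24


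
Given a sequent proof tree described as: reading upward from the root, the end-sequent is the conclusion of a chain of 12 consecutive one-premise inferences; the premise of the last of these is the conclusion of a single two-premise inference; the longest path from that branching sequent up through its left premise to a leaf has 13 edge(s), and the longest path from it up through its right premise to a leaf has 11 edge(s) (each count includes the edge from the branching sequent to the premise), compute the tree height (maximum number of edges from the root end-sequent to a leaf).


Longest path through the left premise: 13 edges (measured from the branching sequent)
Longest path through the right premise: 11 edges
Height of the subtree rooted at the branching sequent: max(13, 11) = 13
The branching sequent sits 12 edges above the root (the chain of one-premise inferences), so height = 13 + 12 = 25

25


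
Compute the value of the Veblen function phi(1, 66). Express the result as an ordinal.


phi(1, 66):
phi(1, beta) = epsilon_beta (the beta-th epsilon number).
phi(1, 66) = epsilon_66

epsilon_66


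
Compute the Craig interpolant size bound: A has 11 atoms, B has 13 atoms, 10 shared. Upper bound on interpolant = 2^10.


Shared atoms = 10
Craig interpolant size bound = 2^10
= 1024

1024


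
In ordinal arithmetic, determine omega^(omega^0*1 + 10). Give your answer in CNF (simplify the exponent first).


omega^(omega^0*1 + 10):
omega^0 = 1, so the exponent is 1 + 10 = 11 (finite ordinal addition).
Result = omega^11, already a single CNF term.

omega^11


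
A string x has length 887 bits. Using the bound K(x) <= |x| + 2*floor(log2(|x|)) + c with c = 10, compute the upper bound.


floor(log2(887)) = 9
2 * 9 = 18
K(x) <= 887 + 18 + 10 = 915

915


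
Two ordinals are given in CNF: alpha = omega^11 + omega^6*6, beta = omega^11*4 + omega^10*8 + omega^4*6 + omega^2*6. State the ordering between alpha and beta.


Compare term by term from highest exponent:
alpha = omega^11 + omega^6*6
beta = omega^11*4 + omega^10*8 + omega^4*6 + omega^2*6
Term 1: alpha has omega^11*1, beta has omega^11*4
Term 2: alpha has omega^6*6, beta has omega^10*8
Term 3: alpha has omega^0*0, beta has omega^4*6
Term 4: alpha has omega^0*0, beta has omega^2*6
Result: alpha < beta

alpha < beta


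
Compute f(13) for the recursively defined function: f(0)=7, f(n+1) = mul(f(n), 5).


f(0) = 7
f(1) = mul(f(0), 5) = mul(7, 5) = 35
f(2) = mul(f(1), 5) = mul(35, 5) = 175
f(3) = mul(f(2), 5) = mul(175, 5) = 875
f(4) = mul(f(3), 5) = mul(875, 5) = 4375
f(5) = mul(f(4), 5) = mul(4375, 5) = 21875
f(6) = mul(f(5), 5) = mul(21875, 5) = 109375
f(7) = mul(f(6), 5) = mul(109375, 5) = 546875
f(8) = mul(f(7), 5) = mul(546875, 5) = 2734375
f(9) = mul(f(8), 5) = mul(2734375, 5) = 13671875
f(10) = mul(f(9), 5) = mul(13671875, 5) = 68359375
f(11) = mul(f(10), 5) = mul(68359375, 5) = 341796875
f(12) = mul(f(11), 5) = mul(341796875, 5) = 1708984375
f(13) = mul(f(12), 5) = mul(1708984375, 5) = 8544921875


8544921875


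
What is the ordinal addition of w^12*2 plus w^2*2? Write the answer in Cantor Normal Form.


Ordinal addition w^12*2 + w^2*2:
Leading exponent of alpha (12) > leading exponent of beta (2).
Since alpha's term has higher exponent than beta's leading term,
the sum is simply alpha followed by beta.
Result = w^12*2 + w^2*2

w^12*2 + w^2*2


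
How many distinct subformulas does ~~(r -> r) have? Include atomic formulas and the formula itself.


Formula: ~~(r -> r)
Subformulas found:
  1. r
  2. (r -> r)
  3. ~(r -> r)
  4. ~~(r -> r)
Total distinct subformulas = 4

4


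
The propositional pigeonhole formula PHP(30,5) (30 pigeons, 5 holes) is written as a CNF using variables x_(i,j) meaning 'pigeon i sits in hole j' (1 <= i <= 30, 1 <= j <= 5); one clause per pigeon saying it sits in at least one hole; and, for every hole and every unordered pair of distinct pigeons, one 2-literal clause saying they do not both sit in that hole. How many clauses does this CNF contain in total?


PHP(30,5): 30 pigeons, 5 holes, 30*5 = 150 variables.
- pigeon clauses: one per pigeon -> 30 clauses
- hole clauses: 5 holes * C(30,2) = 5 * 435 -> 2175 clauses
Total clauses = 30 + 2175 = 2205

2205


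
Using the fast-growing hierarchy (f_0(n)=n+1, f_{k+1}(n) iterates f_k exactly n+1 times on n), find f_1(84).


f_1(84) = f_0^85(84)
f_0 adds 1 each time, applied 85 times.
f_1(84) = 84 + 85 = 169

169


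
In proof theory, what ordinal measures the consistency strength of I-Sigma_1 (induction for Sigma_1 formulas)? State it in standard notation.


The proof-theoretic ordinal of I-Sigma_1 (induction for Sigma_1 formulas) is a standard result in ordinal analysis.
This ordinal is the supremum of order types of primitive recursive well-orderings
that the theory can prove to be well-ordered.
For I-Sigma_1 (induction for Sigma_1 formulas), the proof-theoretic ordinal is omega^omega.

omega^omega


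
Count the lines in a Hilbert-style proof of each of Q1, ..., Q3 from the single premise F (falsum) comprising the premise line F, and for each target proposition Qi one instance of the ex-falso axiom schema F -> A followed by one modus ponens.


Ex falso, line by line:
- 1 premise line (F)
- 3 targets, each needing 1 axiom instance (F -> Qi) + 1 MP = 2 lines: 2 * 3 = 6
Total = 1 + 6 = 7 lines.

7


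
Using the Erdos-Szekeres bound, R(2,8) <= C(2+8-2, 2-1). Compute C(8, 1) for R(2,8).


R(2,8) <= C(2+8-2, 2-1) = C(8, 1)
C(8, 1) = 8! / (1! * 7!)
= 8

8


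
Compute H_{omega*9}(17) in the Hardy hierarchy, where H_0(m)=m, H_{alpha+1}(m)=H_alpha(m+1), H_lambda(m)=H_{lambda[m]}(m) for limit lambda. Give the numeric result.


H_{omega*9}(17):
For the Hardy hierarchy, H_{omega*k}(n) = 2^k * n.
2^9 = 512.
512 * 17 = 8704

8704


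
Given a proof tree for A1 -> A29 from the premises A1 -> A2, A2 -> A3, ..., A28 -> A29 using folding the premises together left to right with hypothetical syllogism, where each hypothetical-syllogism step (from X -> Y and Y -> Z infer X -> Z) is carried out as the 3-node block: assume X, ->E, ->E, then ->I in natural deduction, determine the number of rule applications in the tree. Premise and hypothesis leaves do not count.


There are 28 premises in the chain. The first HS step combines premises 1 and 2; each further premise needs one more HS step.
So 28 premises require 28 - 1 = 27 hypothetical-syllogism steps.
Each HS step uses 3 inference nodes (->E, ->E, ->I).
27 * 3 = 81 total inference nodes.

81


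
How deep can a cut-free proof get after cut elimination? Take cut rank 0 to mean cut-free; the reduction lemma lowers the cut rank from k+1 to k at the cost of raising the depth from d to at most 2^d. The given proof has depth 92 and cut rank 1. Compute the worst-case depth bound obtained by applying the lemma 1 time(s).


Each rank reduction sends depth d to at most 2^d; cut rank r needs r reductions.
2_0(92) = 92
2_1(92) = 2^92 = 4951760157141521099596496896
Cut-free depth bound = 4951760157141521099596496896

4951760157141521099596496896


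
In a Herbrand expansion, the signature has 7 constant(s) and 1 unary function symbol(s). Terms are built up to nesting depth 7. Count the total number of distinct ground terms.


Herbrand terms by depth:
Depth 0: 7 constants
Depth 1: 7 new terms (running total: 14)
Depth 2: 7 new terms (running total: 21)
Depth 3: 7 new terms (running total: 28)
Depth 4: 7 new terms (running total: 35)
Depth 5: 7 new terms (running total: 42)
Depth 6: 7 new terms (running total: 49)
Depth 7: 7 new terms (running total: 56)
Total distinct ground terms = 56

56


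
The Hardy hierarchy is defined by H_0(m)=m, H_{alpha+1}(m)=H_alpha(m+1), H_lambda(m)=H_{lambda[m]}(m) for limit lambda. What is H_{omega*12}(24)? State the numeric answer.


H_{omega*12}(24):
For the Hardy hierarchy, H_{omega*k}(n) = 2^k * n.
2^12 = 4096.
4096 * 24 = 98304

98304


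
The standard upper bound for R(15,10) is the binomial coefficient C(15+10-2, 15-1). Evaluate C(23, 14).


R(15,10) <= C(15+10-2, 15-1) = C(23, 14)
C(23, 14) = 23! / (14! * 9!)
= 817190

817190


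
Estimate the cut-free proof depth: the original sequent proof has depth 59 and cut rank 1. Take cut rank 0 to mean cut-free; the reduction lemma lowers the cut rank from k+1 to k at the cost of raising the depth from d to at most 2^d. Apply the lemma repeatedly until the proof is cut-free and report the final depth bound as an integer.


Each rank reduction sends depth d to at most 2^d; cut rank r needs r reductions.
2_0(59) = 59
2_1(59) = 2^59 = 576460752303423488
Cut-free depth bound = 576460752303423488

576460752303423488


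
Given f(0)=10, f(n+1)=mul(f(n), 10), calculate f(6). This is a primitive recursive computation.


f(0) = 10
f(1) = mul(f(0), 10) = mul(10, 10) = 100
f(2) = mul(f(1), 10) = mul(100, 10) = 1000
f(3) = mul(f(2), 10) = mul(1000, 10) = 10000
f(4) = mul(f(3), 10) = mul(10000, 10) = 100000
f(5) = mul(f(4), 10) = mul(100000, 10) = 1000000
f(6) = mul(f(5), 10) = mul(1000000, 10) = 10000000


10000000


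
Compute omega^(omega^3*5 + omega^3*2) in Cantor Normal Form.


omega^(omega^3*5 + omega^3*2):
Both terms of the exponent have the same exponent 3, so they merge: omega^3*5 + omega^3*2 = omega^3*(5+2) = omega^3*7.
omega raised to a CNF ordinal is a single CNF term: Result = omega^(omega^3*7)

omega^(omega^3*7)


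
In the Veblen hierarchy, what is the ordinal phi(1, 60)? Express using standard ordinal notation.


phi(1, 60):
phi(1, beta) = epsilon_beta (the beta-th epsilon number).
phi(1, 60) = epsilon_60

epsilon_60


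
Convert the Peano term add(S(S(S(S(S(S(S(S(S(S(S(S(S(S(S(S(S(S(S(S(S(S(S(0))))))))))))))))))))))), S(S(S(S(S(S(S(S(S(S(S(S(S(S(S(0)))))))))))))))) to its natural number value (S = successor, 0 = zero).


add(S^23(0), S^15(0)):
S^23(0) = 23
S^15(0) = 15
23 + 15 = 38

38


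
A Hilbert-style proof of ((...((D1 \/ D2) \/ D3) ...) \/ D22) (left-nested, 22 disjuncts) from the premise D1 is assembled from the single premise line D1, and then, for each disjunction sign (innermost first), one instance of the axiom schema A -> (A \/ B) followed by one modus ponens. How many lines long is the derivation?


Building the left-nested 22-ary disjunction from D1:
- 1 premise line (D1)
- 22 disjuncts means 21 disjunction signs; each needs 1 axiom instance + 1 MP = 2 lines: 2 * 21 = 42
Total = 1 + 42 = 43 lines.

43


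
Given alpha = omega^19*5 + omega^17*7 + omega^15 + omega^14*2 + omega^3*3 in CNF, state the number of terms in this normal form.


CNF: omega^19*5 + omega^17*7 + omega^15 + omega^14*2 + omega^3*3
Count the summands separated by '+':
  term 1: omega^19*5
  term 2: omega^17*7
  term 3: omega^15
  term 4: omega^14*2
  term 5: omega^3*3
Total terms = 5

5


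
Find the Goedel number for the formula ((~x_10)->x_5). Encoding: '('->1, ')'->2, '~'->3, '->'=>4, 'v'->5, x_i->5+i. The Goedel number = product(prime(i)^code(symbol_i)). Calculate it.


Formula: ((~x_10)->x_5)
Symbol codes: [1, 1, 3, 15, 2, 4, 10, 2]
Primes: [2, 3, 5, 7, 11, 13, 17, 19]
p_1^1 = 2^1 = 2
p_2^1 = 3^1 = 3
p_3^3 = 5^3 = 125
p_4^15 = 7^15 = 4747561509943
p_5^2 = 11^2 = 121
p_6^4 = 13^4 = 28561
p_7^10 = 17^10 = 2015993900449
p_8^2 = 19^2 = 361
Product = 8955442687035679050674379244838765250

8955442687035679050674379244838765250


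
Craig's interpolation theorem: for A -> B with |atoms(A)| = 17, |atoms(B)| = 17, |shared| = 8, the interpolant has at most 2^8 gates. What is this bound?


Shared atoms = 8
Craig interpolant size bound = 2^8
= 256

256


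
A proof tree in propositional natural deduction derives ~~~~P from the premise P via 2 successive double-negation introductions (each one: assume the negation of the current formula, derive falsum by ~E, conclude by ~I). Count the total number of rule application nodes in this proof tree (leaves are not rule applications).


Each double-negation introduction (from C infer ~~C) uses 2 inference nodes: one ~E (C and ~C give falsum) and one ~I (discharge ~C).
2 double negations = 2 * 2 = 4 inference nodes.

4


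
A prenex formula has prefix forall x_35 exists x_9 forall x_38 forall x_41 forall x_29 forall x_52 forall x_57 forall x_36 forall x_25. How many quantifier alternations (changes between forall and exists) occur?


Walk the prefix and count type changes:
  position 1: forall -> exists <-- alternation
  position 2: exists -> forall <-- alternation
  position 3: forall -> forall
  position 4: forall -> forall
  position 5: forall -> forall
  position 6: forall -> forall
  position 7: forall -> forall
  position 8: forall -> forall
Total alternations = 2

2


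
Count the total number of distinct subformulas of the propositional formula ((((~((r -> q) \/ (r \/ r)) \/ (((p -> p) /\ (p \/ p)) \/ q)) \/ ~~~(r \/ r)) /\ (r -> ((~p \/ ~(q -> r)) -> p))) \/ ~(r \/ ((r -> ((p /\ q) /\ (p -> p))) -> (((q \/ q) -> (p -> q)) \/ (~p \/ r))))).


Formula: ((((~((r -> q) \/ (r \/ r)) \/ (((p -> p) /\ (p \/ p)) \/ q)) \/ ~~~(r \/ r)) /\ (r -> ((~p \/ ~(q -> r)) -> p))) \/ ~(r \/ ((r -> ((p /\ q) /\ (p -> p))) -> (((q \/ q) -> (p -> q)) \/ (~p \/ r)))))
Subformulas found:
  1. r
  2. p
  3. q
  4. ~p
  5. (r -> q)
  6. (p /\ q)
  7. (r \/ r)
  8. (p -> p)
  9. (q -> r)
  10. (p -> q)
  11. (p \/ p)
  12. (q \/ q)
  13. ~(q -> r)
  14. ~(r \/ r)
  15. (~p \/ r)
  16. ~~(r \/ r)
  17. ~~~(r \/ r)
  18. (~p \/ ~(q -> r))
  19. ((p -> p) /\ (p \/ p))
  20. ((r -> q) \/ (r \/ r))
  21. ((p /\ q) /\ (p -> p))
  22. ((q \/ q) -> (p -> q))
  23. ~((r -> q) \/ (r \/ r))
  24. ((~p \/ ~(q -> r)) -> p)
  25. (r -> ((p /\ q) /\ (p -> p)))
  26. (((p -> p) /\ (p \/ p)) \/ q)
  27. (r -> ((~p \/ ~(q -> r)) -> p))
  28. (((q \/ q) -> (p -> q)) \/ (~p \/ r))
  29. (~((r -> q) \/ (r \/ r)) \/ (((p -> p) /\ (p \/ p)) \/ q))
  30. ((r -> ((p /\ q) /\ (p -> p))) -> (((q \/ q) -> (p -> q)) \/ (~p \/ r)))
  31. ((~((r -> q) \/ (r \/ r)) \/ (((p -> p) /\ (p \/ p)) \/ q)) \/ ~~~(r \/ r))
  32. (r \/ ((r -> ((p /\ q) /\ (p -> p))) -> (((q \/ q) -> (p -> q)) \/ (~p \/ r))))
  33. ~(r \/ ((r -> ((p /\ q) /\ (p -> p))) -> (((q \/ q) -> (p -> q)) \/ (~p \/ r))))
  34. (((~((r -> q) \/ (r \/ r)) \/ (((p -> p) /\ (p \/ p)) \/ q)) \/ ~~~(r \/ r)) /\ (r -> ((~p \/ ~(q -> r)) -> p)))
  35. ((((~((r -> q) \/ (r \/ r)) \/ (((p -> p) /\ (p \/ p)) \/ q)) \/ ~~~(r \/ r)) /\ (r -> ((~p \/ ~(q -> r)) -> p))) \/ ~(r \/ ((r -> ((p /\ q) /\ (p -> p))) -> (((q \/ q) -> (p -> q)) \/ (~p \/ r)))))
Total distinct subformulas = 35

35


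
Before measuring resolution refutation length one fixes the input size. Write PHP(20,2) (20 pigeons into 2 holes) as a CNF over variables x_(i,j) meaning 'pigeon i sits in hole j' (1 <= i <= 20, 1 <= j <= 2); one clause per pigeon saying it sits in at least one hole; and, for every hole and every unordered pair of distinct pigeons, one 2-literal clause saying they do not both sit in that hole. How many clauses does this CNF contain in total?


PHP(20,2): 20 pigeons, 2 holes, 20*2 = 40 variables.
- pigeon clauses: one per pigeon -> 20 clauses
- hole clauses: 2 holes * C(20,2) = 2 * 190 -> 380 clauses
Total clauses = 20 + 380 = 400

400


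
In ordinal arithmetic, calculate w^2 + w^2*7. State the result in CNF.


Ordinal addition w^2 + w^2*7:
Both terms have the same exponent 2.
w^e*c + w^e*d = w^e*(c+d).
Result = w^2*(1+7) = w^2*8

w^2*8


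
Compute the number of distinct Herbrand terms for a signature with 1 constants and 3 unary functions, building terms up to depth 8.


Herbrand terms by depth:
Depth 0: 1 constants
Depth 1: 3 new terms (running total: 4)
Depth 2: 9 new terms (running total: 13)
Depth 3: 27 new terms (running total: 40)
Depth 4: 81 new terms (running total: 121)
Depth 5: 243 new terms (running total: 364)
Depth 6: 729 new terms (running total: 1093)
Depth 7: 2187 new terms (running total: 3280)
Depth 8: 6561 new terms (running total: 9841)
Total distinct ground terms = 9841

9841


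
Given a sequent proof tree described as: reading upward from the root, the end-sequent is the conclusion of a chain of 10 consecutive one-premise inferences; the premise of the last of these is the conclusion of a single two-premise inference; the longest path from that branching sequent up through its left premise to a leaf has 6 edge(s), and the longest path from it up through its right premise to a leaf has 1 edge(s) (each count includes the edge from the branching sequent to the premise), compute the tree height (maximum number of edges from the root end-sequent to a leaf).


Longest path through the left premise: 6 edges (measured from the branching sequent)
Longest path through the right premise: 1 edges
Height of the subtree rooted at the branching sequent: max(6, 1) = 6
The branching sequent sits 10 edges above the root (the chain of one-premise inferences), so height = 6 + 10 = 16

16


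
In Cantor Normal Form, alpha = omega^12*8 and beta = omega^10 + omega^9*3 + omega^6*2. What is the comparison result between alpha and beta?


Compare term by term from highest exponent:
alpha = omega^12*8
beta = omega^10 + omega^9*3 + omega^6*2
Term 1: alpha has omega^12*8, beta has omega^10*1
Term 2: alpha has omega^0*0, beta has omega^9*3
Term 3: alpha has omega^0*0, beta has omega^6*2
Result: alpha > beta

alpha > beta


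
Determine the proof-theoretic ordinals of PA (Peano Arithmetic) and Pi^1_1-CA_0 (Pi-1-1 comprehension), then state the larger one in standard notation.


Proof-theoretic ordinal of PA (Peano Arithmetic): epsilon_0
Proof-theoretic ordinal of Pi^1_1-CA_0 (Pi-1-1 comprehension): psi_0(Omega_omega)
Comparing: epsilon_0 < psi_0(Omega_omega).
The larger ordinal is psi_0(Omega_omega) (from Pi^1_1-CA_0 (Pi-1-1 comprehension)).

psi_0(Omega_omega)


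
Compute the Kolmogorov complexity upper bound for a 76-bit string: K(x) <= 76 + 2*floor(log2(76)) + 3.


floor(log2(76)) = 6
2 * 6 = 12
K(x) <= 76 + 12 + 3 = 91

91


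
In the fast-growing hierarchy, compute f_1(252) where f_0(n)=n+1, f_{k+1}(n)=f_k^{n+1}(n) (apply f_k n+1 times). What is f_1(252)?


f_1(252) = f_0^253(252)
f_0 adds 1 each time, applied 253 times.
f_1(252) = 252 + 253 = 505

505


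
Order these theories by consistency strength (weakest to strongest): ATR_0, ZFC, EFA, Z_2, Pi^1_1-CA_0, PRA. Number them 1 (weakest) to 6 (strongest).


Ordering by consistency strength:
1. EFA
2. PRA
3. ATR_0
4. Pi^1_1-CA_0
5. Z_2
6. ZFC


ATR_0=3, ZFC=6, EFA=1, Z_2=5, Pi^1_1-CA_0=4, PRA=2


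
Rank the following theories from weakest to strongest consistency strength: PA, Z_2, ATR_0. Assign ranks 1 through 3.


Ordering by consistency strength:
1. PA
2. ATR_0
3. Z_2


PA=1, Z_2=3, ATR_0=2


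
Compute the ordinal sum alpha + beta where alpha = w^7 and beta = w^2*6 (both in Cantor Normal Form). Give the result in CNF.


Ordinal addition w^7 + w^2*6:
Leading exponent of alpha (7) > leading exponent of beta (2).
Since alpha's term has higher exponent than beta's leading term,
the sum is simply alpha followed by beta.
Result = w^7 + w^2*6

w^7 + w^2*6


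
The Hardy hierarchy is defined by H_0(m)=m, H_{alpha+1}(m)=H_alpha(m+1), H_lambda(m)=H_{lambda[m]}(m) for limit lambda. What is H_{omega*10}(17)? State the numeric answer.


H_{omega*10}(17):
For the Hardy hierarchy, H_{omega*k}(n) = 2^k * n.
2^10 = 1024.
1024 * 17 = 17408

17408


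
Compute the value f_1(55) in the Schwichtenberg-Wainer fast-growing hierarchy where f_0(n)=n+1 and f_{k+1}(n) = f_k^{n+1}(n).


f_1(55) = f_0^56(55)
f_0 adds 1 each time, applied 56 times.
f_1(55) = 55 + 56 = 111

111


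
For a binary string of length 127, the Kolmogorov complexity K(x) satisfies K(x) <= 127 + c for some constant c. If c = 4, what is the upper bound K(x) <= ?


K(x) <= |x| + c = 127 + 4 = 131

131


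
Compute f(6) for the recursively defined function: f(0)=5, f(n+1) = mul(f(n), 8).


f(0) = 5
f(1) = mul(f(0), 8) = mul(5, 8) = 40
f(2) = mul(f(1), 8) = mul(40, 8) = 320
f(3) = mul(f(2), 8) = mul(320, 8) = 2560
f(4) = mul(f(3), 8) = mul(2560, 8) = 20480
f(5) = mul(f(4), 8) = mul(20480, 8) = 163840
f(6) = mul(f(5), 8) = mul(163840, 8) = 1310720


1310720


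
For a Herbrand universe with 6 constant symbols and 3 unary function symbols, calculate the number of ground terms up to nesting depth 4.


Herbrand terms by depth:
Depth 0: 6 constants
Depth 1: 18 new terms (running total: 24)
Depth 2: 54 new terms (running total: 78)
Depth 3: 162 new terms (running total: 240)
Depth 4: 486 new terms (running total: 726)
Total distinct ground terms = 726

726
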